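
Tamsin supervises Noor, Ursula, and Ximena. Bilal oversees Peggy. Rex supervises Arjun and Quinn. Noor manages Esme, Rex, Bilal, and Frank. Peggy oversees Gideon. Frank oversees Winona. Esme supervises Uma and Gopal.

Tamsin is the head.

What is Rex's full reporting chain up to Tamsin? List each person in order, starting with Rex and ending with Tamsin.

Rex reports to Noor. Noor reports to Tamsin. Tamsin is at the top.

Rex -> Noor -> Tamsin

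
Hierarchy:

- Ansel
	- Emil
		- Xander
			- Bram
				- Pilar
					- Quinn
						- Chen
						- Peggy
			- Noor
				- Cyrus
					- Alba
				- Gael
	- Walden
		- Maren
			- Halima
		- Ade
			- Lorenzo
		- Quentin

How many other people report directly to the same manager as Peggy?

Peggy reports to Quinn. Quinn's other direct reports are Chen — 1 peer.

1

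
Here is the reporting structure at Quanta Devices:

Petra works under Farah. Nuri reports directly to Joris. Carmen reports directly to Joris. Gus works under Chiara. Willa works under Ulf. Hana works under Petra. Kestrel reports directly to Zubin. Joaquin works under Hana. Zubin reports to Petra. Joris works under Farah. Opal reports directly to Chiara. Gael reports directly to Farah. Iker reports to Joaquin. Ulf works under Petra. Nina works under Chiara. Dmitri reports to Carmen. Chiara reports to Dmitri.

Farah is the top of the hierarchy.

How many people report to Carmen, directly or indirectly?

5

Carmen directly manages Dmitri. Under Dmitri: Chiara, Gus, Nina, Opal (4). That's 5 in total.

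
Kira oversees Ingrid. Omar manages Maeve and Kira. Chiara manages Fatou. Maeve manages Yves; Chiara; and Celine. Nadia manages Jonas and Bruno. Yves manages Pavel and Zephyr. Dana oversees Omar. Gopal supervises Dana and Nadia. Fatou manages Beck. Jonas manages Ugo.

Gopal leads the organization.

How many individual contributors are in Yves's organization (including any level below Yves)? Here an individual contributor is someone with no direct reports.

The people in Yves's organization with no one reporting to them are Pavel, Zephyr. That is 2.

2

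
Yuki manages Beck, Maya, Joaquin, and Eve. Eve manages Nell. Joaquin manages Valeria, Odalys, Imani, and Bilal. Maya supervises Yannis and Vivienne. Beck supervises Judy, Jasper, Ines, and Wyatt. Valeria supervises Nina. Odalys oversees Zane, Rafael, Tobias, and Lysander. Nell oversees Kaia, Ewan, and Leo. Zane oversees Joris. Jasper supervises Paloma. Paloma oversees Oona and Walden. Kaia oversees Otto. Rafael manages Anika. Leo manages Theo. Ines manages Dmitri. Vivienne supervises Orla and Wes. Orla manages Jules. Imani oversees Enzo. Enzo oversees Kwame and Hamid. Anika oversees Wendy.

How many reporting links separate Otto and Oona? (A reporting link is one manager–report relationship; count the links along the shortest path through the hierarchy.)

8

Otto is 4 levels below Yuki, and Oona is 4 levels below Yuki (their lowest common manager). The shortest path runs up from Otto to Yuki and back down to Oona: 4 + 4 = 8 links.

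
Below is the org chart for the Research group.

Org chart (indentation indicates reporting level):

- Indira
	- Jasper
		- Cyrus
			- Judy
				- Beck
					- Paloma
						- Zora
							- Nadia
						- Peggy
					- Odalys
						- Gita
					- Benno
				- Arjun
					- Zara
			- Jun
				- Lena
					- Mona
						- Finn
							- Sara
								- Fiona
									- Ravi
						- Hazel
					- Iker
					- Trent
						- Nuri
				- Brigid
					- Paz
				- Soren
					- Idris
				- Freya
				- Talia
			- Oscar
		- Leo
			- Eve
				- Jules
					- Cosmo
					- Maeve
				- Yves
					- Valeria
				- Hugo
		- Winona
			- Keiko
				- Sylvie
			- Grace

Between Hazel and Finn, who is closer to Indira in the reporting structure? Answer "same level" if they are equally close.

Both Hazel and Finn are 6 levels below Indira.

same level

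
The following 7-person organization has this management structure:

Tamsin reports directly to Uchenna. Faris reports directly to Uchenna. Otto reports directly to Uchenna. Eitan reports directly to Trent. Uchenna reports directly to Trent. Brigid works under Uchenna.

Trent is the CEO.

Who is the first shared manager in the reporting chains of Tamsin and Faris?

Uchenna

Tamsin's chain of managers is Uchenna, Trent. Faris's chain of managers is Uchenna, Trent. The first manager that appears in both chains is Uchenna.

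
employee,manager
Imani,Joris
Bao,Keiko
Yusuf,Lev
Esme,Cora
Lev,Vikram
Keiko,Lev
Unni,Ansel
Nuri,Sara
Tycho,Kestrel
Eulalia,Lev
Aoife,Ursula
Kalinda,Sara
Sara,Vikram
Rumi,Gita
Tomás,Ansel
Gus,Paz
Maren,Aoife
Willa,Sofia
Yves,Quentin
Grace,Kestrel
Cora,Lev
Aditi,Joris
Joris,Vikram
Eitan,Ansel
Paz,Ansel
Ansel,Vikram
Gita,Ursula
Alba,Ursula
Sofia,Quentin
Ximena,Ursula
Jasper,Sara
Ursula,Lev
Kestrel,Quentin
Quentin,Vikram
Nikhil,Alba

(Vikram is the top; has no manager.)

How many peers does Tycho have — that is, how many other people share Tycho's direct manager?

1

Tycho reports to Kestrel. Kestrel's other direct reports are Grace — 1 peer.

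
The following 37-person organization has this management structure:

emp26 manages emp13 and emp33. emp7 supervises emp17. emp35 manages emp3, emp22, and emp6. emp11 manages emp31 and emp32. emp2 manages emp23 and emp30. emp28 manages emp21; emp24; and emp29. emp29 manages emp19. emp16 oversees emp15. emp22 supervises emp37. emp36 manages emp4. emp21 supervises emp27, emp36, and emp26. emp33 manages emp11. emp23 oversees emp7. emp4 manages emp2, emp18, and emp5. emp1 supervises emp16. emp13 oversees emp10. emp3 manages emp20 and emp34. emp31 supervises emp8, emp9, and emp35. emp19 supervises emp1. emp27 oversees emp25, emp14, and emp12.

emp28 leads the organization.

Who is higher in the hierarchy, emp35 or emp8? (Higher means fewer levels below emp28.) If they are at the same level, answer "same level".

same level

Both emp35 and emp8 are 6 levels below emp28.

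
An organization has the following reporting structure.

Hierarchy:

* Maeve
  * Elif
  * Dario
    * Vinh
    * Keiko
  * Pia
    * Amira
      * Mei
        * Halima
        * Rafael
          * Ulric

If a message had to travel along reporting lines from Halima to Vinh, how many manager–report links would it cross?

6

Halima is 4 levels below Maeve, and Vinh is 2 levels below Maeve (their lowest common manager). The shortest path runs up from Halima to Maeve and back down to Vinh: 4 + 2 = 6 links.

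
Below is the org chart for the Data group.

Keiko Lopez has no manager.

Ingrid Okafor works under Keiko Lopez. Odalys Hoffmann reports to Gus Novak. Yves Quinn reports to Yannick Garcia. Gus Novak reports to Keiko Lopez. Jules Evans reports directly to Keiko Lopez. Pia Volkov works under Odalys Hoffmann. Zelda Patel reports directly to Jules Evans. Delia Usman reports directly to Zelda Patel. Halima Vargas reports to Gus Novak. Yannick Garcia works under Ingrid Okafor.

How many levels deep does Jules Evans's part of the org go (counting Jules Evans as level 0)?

The longest chain under Jules Evans runs Jules Evans → Zelda Patel → Delia Usman, which is 2 levels below Jules Evans.

2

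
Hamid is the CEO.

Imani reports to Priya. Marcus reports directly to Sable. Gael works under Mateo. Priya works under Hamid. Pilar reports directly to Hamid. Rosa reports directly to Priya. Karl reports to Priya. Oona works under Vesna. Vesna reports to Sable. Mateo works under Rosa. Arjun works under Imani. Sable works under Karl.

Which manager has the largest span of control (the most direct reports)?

Direct-report counts: Hamid has 2; Priya has 3; Rosa has 1; Mateo has 1; Karl has 1; Sable has 2; Vesna has 1; Imani has 1. The largest is 3, held by Priya.

Priya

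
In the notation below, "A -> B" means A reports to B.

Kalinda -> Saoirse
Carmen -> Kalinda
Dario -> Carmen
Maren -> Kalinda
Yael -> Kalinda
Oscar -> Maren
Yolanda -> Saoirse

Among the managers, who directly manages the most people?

Kalinda

Direct-report counts: Saoirse has 2; Kalinda has 3; Maren has 1; Carmen has 1. The largest is 3, held by Kalinda.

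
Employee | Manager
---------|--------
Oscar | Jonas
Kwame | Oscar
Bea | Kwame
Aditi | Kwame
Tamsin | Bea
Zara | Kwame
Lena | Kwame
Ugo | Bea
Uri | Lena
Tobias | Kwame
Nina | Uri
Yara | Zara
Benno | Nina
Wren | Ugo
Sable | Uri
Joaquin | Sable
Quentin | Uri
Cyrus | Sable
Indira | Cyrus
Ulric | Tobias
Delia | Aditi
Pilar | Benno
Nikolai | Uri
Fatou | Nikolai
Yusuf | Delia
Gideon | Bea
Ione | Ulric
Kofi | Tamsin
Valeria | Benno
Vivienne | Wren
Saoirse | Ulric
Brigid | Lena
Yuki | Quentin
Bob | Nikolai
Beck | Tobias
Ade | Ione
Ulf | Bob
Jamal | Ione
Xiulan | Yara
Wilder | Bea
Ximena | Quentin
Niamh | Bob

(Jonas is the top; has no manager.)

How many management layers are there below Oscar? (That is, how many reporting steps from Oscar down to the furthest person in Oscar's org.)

6

The longest chain under Oscar runs Oscar → Kwame → Lena → Uri → Nikolai → Bob → Niamh, which is 6 levels below Oscar.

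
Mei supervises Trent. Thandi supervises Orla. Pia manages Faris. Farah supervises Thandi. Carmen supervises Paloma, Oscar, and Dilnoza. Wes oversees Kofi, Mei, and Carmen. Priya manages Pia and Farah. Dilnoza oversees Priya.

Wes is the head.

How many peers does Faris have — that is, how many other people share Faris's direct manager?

Faris reports to Pia, and Pia has no other direct reports. Faris has 0 peers.

0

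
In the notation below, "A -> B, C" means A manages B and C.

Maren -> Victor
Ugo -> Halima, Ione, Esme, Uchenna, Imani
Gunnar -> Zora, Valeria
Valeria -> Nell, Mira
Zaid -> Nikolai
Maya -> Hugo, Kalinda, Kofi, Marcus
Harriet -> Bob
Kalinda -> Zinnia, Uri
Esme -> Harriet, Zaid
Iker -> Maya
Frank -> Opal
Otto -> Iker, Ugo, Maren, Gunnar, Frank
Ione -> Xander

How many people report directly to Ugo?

5

Ugo directly manages Halima, Ione, Esme, Uchenna, Imani. That is 5 direct reports.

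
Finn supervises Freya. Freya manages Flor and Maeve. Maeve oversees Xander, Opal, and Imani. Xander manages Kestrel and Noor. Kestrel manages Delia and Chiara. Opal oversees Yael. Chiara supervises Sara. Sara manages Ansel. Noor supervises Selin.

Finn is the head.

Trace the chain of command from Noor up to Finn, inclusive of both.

Noor -> Xander -> Maeve -> Freya -> Finn

Noor reports to Xander. Xander reports to Maeve. Maeve reports to Freya. Freya reports to Finn. Finn is at the top.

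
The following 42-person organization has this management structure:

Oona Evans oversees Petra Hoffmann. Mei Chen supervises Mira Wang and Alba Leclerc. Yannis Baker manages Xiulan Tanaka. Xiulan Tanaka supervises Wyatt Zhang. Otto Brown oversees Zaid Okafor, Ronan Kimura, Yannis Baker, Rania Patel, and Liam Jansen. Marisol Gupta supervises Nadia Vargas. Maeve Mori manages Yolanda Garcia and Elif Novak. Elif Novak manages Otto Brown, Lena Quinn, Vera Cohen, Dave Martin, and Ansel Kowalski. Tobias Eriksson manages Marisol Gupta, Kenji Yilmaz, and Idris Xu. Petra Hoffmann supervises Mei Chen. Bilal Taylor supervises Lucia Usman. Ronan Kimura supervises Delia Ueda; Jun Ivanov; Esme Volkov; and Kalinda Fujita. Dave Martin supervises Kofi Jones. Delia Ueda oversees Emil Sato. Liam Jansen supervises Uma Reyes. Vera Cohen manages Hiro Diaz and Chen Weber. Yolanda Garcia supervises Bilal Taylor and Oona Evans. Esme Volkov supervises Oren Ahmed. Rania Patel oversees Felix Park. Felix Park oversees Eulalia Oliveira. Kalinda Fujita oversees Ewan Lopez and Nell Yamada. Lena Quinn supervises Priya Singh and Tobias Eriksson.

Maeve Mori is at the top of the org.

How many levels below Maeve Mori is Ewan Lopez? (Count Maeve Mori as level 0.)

Chain from Ewan Lopez up to Maeve Mori: Ewan Lopez → Kalinda Fujita → Ronan Kimura → Otto Brown → Elif Novak → Maeve Mori. That is 5 steps up, so Ewan Lopez is 5 levels below Maeve Mori.

5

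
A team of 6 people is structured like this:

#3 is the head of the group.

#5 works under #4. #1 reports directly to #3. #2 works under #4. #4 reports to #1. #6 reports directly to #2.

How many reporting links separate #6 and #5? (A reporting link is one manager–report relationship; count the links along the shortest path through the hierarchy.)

3

#6 is 2 levels below #4, and #5 is 1 level below #4 (their lowest common manager). The shortest path runs up from #6 to #4 and back down to #5: 2 + 1 = 3 links.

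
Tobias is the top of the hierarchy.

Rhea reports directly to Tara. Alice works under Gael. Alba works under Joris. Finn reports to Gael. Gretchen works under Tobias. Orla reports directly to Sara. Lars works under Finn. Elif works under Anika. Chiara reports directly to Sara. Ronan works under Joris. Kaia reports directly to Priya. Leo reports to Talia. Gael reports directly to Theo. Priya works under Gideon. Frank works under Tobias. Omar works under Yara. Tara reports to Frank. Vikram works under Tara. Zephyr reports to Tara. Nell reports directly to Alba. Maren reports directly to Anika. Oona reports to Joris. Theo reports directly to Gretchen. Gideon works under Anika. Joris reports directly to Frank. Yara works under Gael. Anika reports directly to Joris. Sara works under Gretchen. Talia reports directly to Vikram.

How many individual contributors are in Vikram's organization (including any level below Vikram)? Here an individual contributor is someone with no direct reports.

1

The only person in Vikram's organization with no one reporting to them is Leo. That is 1.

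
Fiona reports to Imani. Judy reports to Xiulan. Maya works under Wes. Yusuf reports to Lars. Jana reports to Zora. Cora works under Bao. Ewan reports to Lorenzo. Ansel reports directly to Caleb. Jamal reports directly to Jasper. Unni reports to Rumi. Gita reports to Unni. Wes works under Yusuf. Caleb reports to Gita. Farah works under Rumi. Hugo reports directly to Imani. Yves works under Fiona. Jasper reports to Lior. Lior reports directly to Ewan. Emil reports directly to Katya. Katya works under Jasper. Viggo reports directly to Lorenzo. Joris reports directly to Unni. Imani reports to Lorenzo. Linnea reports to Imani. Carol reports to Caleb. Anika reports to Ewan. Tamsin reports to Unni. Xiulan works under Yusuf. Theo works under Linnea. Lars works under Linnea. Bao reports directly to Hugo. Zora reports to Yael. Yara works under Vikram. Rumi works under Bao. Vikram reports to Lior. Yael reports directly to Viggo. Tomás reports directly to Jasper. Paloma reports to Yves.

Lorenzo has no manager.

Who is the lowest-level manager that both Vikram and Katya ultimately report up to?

Lior

Vikram's chain of managers is Lior, Ewan, Lorenzo. Katya's chain of managers is Jasper, Lior, Ewan, Lorenzo. The first manager that appears in both chains is Lior.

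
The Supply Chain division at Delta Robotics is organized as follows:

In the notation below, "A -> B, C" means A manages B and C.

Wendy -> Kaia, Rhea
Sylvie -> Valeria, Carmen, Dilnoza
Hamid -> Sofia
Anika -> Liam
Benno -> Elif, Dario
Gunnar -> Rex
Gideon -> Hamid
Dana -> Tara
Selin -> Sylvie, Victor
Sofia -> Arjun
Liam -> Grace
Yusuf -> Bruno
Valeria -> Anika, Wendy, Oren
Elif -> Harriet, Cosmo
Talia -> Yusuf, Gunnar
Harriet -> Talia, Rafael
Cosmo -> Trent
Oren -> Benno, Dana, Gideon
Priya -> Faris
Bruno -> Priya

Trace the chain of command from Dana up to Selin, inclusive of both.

Dana -> Oren -> Valeria -> Sylvie -> Selin

Dana reports to Oren. Oren reports to Valeria. Valeria reports to Sylvie. Sylvie reports to Selin. Selin is at the top.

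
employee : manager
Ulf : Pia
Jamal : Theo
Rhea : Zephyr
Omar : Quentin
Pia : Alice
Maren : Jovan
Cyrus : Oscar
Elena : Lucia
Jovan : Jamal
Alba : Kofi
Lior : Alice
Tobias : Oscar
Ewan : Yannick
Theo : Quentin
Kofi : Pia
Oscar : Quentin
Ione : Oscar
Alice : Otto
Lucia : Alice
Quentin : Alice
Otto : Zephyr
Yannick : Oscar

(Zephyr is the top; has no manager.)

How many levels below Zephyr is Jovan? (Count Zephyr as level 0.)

Chain from Jovan up to Zephyr: Jovan → Jamal → Theo → Quentin → Alice → Otto → Zephyr. That is 6 steps up, so Jovan is 6 levels below Zephyr.

6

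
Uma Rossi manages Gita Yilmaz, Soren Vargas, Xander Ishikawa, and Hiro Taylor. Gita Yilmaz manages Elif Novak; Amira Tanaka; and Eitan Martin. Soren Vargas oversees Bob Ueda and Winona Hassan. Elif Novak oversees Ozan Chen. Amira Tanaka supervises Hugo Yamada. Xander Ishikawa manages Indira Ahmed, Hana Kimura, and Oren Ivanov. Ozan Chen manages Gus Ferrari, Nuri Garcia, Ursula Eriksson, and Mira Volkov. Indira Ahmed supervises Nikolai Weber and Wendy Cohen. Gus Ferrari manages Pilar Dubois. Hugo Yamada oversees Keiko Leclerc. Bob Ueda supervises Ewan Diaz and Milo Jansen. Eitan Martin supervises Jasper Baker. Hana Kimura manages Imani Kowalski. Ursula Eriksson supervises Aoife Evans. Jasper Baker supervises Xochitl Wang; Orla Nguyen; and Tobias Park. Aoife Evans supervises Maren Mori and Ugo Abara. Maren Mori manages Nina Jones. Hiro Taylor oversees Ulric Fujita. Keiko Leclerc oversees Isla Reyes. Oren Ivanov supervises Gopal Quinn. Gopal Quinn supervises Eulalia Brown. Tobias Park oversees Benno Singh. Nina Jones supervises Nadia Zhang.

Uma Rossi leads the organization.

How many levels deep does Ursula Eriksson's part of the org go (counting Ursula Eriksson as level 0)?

4

The longest chain under Ursula Eriksson runs Ursula Eriksson → Aoife Evans → Maren Mori → Nina Jones → Nadia Zhang, which is 4 levels below Ursula Eriksson.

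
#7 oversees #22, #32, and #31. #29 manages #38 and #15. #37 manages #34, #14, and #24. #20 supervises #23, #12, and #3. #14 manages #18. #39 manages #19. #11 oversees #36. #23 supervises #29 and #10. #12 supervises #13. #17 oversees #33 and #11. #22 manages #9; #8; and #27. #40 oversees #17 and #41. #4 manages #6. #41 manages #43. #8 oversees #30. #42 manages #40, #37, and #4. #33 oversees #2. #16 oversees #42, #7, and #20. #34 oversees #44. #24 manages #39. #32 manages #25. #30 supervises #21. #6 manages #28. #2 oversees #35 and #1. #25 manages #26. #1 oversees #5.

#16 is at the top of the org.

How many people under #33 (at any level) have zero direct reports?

The people in #33's organization with no one reporting to them are #35, #5. That is 2.

2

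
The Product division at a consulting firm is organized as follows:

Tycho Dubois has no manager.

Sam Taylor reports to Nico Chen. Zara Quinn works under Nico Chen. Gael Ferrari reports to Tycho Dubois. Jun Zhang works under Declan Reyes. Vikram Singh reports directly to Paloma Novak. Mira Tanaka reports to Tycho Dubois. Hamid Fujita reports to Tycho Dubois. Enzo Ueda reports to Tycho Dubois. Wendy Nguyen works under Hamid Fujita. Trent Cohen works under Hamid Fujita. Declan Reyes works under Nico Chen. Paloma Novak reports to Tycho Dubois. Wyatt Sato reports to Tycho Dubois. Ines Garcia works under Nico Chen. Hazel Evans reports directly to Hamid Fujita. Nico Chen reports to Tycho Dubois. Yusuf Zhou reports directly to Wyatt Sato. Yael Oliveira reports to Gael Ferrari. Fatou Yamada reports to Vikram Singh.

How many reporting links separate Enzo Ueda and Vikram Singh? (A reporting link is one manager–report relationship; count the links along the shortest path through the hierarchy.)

Enzo Ueda is 1 level below Tycho Dubois, and Vikram Singh is 2 levels below Tycho Dubois (their lowest common manager). The shortest path runs up from Enzo Ueda to Tycho Dubois and back down to Vikram Singh: 1 + 2 = 3 links.

3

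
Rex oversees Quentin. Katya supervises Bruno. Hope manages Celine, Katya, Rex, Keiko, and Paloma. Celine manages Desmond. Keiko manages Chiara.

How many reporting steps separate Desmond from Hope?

2

Chain from Desmond up to Hope: Desmond → Celine → Hope. That is 2 steps up, so Desmond is 2 levels below Hope.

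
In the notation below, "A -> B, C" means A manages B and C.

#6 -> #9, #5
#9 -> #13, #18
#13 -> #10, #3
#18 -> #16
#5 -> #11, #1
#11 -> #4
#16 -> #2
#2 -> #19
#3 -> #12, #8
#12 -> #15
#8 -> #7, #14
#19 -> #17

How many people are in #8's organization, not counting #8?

2

#8 directly manages #7, #14. #7 has no reports. #14 has no reports. So #8's organization is 2 direct reports plus everyone under them: 1 + 1 = 2.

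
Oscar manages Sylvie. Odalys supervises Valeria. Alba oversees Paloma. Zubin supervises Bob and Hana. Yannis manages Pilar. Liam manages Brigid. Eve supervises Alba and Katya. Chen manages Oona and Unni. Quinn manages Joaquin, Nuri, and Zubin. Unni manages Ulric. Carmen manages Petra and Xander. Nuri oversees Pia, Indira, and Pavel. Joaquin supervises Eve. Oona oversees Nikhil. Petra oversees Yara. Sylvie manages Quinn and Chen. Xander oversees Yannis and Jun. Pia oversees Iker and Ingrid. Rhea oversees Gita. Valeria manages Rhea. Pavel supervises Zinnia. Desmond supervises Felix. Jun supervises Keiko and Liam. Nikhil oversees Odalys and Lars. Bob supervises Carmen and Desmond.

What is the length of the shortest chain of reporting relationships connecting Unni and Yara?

Unni is 2 levels below Sylvie, and Yara is 6 levels below Sylvie (their lowest common manager). The shortest path runs up from Unni to Sylvie and back down to Yara: 2 + 6 = 8 links.

8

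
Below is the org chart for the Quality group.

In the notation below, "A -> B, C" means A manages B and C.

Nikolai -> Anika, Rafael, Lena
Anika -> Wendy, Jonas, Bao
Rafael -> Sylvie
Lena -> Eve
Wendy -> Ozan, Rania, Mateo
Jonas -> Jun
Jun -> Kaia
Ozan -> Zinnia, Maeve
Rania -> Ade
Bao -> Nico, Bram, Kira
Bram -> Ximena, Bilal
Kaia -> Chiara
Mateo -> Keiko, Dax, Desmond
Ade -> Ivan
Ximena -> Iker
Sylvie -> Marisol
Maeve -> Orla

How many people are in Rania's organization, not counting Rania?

2

Rania directly manages Ade. Under Ade: Ivan (1). That's 2 in total.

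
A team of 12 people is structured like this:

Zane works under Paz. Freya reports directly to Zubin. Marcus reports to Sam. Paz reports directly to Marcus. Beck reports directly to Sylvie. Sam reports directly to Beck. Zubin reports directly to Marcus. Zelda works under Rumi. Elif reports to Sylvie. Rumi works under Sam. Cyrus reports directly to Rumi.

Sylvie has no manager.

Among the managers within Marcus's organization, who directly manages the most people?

Direct-report counts within Marcus's organization: Marcus has 2; Zubin has 1; Paz has 1. The largest is 2, held by Marcus.

Marcus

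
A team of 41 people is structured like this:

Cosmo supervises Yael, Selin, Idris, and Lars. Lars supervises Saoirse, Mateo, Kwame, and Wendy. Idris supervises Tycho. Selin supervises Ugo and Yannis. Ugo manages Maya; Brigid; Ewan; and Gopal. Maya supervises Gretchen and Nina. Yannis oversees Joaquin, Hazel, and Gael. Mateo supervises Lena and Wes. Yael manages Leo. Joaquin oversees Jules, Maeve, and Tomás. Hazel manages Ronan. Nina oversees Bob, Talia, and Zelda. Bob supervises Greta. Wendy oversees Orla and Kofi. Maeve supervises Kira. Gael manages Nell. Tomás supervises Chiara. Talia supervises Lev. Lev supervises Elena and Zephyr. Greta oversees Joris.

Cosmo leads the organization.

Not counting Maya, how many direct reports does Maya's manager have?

3

Maya reports to Ugo. Ugo's other direct reports are Brigid, Ewan, Gopal — 3 peers.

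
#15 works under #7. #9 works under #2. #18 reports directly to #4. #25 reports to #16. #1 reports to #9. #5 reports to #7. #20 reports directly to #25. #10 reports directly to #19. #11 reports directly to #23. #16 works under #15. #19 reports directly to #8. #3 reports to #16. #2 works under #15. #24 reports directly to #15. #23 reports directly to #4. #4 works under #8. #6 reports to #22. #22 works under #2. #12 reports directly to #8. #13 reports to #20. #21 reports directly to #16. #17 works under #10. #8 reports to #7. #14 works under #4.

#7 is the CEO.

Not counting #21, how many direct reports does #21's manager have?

#21 reports to #16. #16's other direct reports are #25, #3 — 2 peers.

2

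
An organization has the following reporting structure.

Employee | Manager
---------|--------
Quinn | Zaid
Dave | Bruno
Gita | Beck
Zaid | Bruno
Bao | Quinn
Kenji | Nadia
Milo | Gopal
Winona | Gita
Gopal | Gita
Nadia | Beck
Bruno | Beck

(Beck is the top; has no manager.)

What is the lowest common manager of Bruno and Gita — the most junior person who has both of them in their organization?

Beck

Bruno's chain of managers is Beck. Gita's chain of managers is Beck. The first manager that appears in both chains is Beck.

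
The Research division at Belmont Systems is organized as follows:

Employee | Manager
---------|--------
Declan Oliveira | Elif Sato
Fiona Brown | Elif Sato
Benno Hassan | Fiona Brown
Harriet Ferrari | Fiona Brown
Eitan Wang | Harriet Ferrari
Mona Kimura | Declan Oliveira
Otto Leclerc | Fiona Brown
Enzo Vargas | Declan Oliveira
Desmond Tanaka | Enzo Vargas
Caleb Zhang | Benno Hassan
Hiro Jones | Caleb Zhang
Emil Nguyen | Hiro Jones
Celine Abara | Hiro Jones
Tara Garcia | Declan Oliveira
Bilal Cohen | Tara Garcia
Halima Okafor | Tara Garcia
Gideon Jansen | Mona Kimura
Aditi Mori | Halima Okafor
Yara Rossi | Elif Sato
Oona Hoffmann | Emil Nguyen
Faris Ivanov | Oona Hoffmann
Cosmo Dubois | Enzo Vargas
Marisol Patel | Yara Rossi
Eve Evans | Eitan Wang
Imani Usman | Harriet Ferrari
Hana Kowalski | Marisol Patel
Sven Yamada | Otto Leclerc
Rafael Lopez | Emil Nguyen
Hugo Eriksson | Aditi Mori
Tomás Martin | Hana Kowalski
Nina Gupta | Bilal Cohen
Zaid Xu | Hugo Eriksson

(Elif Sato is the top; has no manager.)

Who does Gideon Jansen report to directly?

Mona Kimura

Gideon Jansen reports directly to Mona Kimura.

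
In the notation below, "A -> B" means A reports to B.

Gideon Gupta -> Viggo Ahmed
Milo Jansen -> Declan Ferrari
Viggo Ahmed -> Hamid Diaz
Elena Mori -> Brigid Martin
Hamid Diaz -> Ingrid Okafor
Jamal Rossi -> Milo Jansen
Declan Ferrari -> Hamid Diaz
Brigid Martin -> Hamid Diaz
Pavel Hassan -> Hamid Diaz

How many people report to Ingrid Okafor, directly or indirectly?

Ingrid Okafor directly manages Hamid Diaz. Under Hamid Diaz: Pavel Hassan, Viggo Ahmed, Gideon Gupta, Declan Ferrari, Milo Jansen, Jamal Rossi, Brigid Martin, Elena Mori (8). That's 9 in total.

9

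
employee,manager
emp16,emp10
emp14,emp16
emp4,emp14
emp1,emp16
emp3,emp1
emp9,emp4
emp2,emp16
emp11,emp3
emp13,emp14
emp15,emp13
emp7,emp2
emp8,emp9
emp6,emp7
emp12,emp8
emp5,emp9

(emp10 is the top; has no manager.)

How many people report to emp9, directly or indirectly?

emp9 directly manages emp8, emp5. Under emp8: emp12 (1). emp5 has no reports. So emp9's organization is 2 direct reports plus everyone under them: 2 + 1 = 3.

3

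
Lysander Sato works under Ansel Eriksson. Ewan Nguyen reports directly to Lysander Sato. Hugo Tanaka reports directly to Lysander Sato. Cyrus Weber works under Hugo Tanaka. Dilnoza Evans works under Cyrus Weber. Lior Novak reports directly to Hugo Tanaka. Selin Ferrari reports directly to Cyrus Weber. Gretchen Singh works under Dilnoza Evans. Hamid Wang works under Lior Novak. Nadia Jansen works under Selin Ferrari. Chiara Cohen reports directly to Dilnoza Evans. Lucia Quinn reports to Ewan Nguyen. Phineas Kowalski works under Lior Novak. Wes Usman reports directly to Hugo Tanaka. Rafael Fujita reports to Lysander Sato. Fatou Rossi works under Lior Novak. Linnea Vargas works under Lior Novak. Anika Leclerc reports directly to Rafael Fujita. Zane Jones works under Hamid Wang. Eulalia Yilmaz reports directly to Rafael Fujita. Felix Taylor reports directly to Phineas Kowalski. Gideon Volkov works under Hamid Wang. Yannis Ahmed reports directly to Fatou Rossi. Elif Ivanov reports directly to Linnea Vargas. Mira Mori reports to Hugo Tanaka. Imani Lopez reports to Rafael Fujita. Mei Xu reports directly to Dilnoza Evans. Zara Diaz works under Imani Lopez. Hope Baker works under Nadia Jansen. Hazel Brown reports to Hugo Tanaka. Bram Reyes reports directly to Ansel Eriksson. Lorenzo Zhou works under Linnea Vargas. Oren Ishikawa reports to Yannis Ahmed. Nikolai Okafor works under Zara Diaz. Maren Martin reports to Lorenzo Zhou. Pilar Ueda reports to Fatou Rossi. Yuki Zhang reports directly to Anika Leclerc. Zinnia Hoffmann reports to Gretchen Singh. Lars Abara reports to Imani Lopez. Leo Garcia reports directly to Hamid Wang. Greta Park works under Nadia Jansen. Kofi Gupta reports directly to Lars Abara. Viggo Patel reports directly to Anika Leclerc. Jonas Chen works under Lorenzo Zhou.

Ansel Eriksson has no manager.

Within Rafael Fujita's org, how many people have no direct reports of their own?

5

The people in Rafael Fujita's organization with no one reporting to them are Kofi Gupta, Nikolai Okafor, Eulalia Yilmaz, Viggo Patel, Yuki Zhang. That is 5.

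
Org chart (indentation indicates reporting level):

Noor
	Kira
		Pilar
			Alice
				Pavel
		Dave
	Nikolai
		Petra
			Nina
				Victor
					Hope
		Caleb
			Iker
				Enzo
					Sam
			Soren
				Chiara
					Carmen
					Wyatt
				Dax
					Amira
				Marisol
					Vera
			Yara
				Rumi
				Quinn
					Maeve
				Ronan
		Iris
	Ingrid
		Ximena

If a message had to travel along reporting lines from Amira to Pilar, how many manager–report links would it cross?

Amira is 5 levels below Noor, and Pilar is 2 levels below Noor (their lowest common manager). The shortest path runs up from Amira to Noor and back down to Pilar: 5 + 2 = 7 links.

7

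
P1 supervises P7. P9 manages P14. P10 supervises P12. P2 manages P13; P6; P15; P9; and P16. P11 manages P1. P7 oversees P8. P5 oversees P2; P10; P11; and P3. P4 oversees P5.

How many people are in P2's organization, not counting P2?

P2 directly manages P13, P6, P15, P9, P16. P13 has no reports. P6 has no reports. P15 has no reports. Under P9: P14 (1). P16 has no reports. So P2's organization is 5 direct reports plus everyone under them: 1 + 1 + 1 + 2 + 1 = 6.

6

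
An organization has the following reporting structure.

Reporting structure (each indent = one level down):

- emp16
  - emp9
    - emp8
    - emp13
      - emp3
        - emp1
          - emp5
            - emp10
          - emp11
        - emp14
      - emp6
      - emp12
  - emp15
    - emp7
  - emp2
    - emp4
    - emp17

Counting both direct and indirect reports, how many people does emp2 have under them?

2

emp2 directly manages emp4, emp17. emp4 has no reports. emp17 has no reports. So emp2's organization is 2 direct reports plus everyone under them: 1 + 1 = 2.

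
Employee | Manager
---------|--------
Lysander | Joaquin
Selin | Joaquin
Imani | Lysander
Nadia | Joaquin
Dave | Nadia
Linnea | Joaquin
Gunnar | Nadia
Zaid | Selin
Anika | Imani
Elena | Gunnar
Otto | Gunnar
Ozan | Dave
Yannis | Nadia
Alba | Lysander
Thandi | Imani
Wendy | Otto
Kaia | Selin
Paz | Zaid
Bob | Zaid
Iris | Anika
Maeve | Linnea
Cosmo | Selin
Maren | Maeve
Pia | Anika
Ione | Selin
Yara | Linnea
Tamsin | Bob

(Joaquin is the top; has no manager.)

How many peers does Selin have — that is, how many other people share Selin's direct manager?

Selin reports to Joaquin. Joaquin's other direct reports are Lysander, Nadia, Linnea — 3 peers.

3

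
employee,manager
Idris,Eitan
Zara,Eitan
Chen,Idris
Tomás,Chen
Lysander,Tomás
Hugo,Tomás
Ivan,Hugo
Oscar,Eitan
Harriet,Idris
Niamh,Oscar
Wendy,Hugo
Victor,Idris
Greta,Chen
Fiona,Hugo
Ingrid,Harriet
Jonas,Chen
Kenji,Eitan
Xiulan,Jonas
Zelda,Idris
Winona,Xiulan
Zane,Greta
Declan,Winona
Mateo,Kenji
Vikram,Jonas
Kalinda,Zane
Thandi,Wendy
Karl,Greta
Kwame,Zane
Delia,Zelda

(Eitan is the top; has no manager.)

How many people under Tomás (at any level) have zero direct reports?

The people in Tomás's organization with no one reporting to them are Fiona, Thandi, Ivan, Lysander. That is 4.

4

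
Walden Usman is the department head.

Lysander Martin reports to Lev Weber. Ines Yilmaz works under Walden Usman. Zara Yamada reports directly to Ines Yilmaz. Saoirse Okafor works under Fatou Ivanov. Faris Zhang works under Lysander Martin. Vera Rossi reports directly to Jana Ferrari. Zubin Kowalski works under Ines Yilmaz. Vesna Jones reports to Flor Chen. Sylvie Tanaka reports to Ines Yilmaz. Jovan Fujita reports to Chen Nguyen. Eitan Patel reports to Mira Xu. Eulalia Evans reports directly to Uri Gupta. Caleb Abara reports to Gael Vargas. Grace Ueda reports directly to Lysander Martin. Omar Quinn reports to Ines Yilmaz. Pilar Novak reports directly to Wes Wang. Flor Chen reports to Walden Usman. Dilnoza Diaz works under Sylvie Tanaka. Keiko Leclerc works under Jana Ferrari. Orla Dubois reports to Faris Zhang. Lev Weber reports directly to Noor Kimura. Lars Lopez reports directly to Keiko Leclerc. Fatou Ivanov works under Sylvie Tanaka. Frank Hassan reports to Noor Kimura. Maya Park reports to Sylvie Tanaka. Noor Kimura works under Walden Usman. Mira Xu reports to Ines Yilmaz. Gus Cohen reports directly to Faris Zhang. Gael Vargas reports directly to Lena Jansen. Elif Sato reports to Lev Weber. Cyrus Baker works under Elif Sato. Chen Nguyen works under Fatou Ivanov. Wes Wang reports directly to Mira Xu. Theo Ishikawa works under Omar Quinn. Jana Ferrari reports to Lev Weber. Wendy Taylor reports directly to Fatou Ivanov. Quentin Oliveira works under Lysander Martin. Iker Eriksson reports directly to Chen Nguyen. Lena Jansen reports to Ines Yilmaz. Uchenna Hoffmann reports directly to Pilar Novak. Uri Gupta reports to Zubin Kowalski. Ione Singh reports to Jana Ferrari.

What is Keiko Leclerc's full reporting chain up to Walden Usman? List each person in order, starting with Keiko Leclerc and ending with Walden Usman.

Keiko Leclerc reports to Jana Ferrari. Jana Ferrari reports to Lev Weber. Lev Weber reports to Noor Kimura. Noor Kimura reports to Walden Usman. Walden Usman is at the top.

Keiko Leclerc -> Jana Ferrari -> Lev Weber -> Noor Kimura -> Walden Usman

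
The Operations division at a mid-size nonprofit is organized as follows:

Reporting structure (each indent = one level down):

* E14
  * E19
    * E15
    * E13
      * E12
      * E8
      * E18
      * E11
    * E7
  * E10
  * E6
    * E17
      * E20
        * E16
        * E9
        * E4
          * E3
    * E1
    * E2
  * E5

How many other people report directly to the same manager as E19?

E19 reports to E14. E14's other direct reports are E10, E6, E5 — 3 peers.

3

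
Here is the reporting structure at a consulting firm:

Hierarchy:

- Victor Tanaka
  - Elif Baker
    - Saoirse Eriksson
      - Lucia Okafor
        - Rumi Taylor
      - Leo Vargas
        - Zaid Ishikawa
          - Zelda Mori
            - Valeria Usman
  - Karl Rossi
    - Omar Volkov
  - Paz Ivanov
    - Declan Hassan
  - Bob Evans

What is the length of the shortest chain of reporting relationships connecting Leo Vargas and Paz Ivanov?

Leo Vargas is 3 levels below Victor Tanaka, and Paz Ivanov is 1 level below Victor Tanaka (their lowest common manager). The shortest path runs up from Leo Vargas to Victor Tanaka and back down to Paz Ivanov: 3 + 1 = 4 links.

4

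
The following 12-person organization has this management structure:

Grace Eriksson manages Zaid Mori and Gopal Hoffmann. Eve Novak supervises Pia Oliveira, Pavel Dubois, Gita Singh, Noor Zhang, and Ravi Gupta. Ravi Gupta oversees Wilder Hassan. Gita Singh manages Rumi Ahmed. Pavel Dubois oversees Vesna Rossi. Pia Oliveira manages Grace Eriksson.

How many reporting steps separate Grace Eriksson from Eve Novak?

2

Chain from Grace Eriksson up to Eve Novak: Grace Eriksson → Pia Oliveira → Eve Novak. That is 2 steps up, so Grace Eriksson is 2 levels below Eve Novak.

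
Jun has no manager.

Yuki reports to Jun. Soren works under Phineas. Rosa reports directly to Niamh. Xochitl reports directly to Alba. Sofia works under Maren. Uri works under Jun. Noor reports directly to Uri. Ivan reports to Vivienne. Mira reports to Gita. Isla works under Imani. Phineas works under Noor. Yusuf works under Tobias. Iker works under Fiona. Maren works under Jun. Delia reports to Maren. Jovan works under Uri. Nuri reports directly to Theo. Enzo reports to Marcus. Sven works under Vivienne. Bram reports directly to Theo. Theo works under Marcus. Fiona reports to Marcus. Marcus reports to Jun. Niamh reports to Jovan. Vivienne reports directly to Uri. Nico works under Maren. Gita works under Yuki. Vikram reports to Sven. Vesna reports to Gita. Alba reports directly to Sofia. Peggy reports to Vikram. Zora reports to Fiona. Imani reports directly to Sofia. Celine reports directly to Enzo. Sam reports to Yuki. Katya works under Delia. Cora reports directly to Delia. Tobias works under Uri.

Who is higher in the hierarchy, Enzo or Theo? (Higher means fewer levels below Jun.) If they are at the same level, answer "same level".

Both Enzo and Theo are 2 levels below Jun.

same level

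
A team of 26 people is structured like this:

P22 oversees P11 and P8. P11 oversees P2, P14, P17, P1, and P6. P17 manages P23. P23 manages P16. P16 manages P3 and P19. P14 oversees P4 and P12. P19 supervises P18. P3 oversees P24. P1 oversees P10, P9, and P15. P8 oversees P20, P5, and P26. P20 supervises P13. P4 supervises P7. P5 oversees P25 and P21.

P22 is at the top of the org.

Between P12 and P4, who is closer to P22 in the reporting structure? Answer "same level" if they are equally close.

Both P12 and P4 are 3 levels below P22.

same level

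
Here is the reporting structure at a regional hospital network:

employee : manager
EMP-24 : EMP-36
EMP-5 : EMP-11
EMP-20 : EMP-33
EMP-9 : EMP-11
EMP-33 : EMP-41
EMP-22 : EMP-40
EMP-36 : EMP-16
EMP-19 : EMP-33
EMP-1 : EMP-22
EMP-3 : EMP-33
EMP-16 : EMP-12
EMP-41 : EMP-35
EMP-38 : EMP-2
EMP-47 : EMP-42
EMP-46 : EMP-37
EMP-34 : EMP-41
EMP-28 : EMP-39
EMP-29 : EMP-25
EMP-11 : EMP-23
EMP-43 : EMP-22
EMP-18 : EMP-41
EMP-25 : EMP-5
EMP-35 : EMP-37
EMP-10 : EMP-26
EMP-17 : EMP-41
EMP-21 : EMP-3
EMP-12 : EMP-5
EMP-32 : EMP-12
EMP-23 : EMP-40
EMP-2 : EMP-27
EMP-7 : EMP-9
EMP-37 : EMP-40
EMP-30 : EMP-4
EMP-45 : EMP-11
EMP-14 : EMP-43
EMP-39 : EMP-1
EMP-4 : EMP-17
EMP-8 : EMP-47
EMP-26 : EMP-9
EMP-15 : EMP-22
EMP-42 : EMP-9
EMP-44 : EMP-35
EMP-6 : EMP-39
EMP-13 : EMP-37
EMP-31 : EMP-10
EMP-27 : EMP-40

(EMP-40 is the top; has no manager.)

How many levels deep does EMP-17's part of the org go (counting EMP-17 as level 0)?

The longest chain under EMP-17 runs EMP-17 → EMP-4 → EMP-30, which is 2 levels below EMP-17.

2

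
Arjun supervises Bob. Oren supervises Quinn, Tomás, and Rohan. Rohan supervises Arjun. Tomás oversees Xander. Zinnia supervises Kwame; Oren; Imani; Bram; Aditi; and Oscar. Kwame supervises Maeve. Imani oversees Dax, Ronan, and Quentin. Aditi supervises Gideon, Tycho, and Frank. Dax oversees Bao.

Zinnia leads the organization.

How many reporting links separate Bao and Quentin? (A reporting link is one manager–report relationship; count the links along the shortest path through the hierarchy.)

3

Bao is 2 levels below Imani, and Quentin is 1 level below Imani (their lowest common manager). The shortest path runs up from Bao to Imani and back down to Quentin: 2 + 1 = 3 links.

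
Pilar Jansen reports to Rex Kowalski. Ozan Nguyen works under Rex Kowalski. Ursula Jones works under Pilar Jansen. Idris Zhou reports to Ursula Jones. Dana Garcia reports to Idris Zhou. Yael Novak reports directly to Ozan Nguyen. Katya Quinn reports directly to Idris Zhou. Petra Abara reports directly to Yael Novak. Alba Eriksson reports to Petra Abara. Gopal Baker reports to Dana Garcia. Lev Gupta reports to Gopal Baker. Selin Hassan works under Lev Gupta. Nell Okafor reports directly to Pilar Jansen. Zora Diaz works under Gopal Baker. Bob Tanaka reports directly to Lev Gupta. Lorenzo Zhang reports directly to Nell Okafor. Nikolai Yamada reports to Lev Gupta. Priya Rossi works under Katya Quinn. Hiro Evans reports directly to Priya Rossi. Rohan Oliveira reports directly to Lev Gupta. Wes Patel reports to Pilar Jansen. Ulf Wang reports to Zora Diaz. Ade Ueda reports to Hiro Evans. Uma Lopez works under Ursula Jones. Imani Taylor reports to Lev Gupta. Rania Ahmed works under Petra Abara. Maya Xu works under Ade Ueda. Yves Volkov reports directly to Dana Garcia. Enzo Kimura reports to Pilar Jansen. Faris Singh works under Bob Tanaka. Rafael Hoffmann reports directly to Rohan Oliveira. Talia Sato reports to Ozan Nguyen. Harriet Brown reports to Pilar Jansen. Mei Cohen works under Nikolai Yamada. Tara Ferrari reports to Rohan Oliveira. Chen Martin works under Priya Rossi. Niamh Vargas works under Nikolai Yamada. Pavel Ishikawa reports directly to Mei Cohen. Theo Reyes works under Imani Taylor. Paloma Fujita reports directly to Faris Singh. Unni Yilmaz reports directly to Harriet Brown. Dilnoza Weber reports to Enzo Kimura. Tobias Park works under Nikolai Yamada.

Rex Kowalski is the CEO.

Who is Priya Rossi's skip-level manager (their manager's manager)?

Priya Rossi reports to Katya Quinn, and Katya Quinn reports to Idris Zhou. So Priya Rossi's skip-level manager is Idris Zhou.

Idris Zhou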